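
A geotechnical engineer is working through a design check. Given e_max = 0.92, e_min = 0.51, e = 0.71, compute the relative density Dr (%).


Result: 51.22 %

Derivation:
Using Dr = (e_max - e) / (e_max - e_min) * 100
e_max - e = 0.92 - 0.71 = 0.21
e_max - e_min = 0.92 - 0.51 = 0.41
Dr = 0.21 / 0.41 * 100
Dr = 51.22 %


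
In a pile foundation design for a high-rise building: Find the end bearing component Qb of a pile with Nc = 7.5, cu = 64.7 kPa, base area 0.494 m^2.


Using Qb = Nc * cu * Ab
Qb = 7.5 * 64.7 * 0.494
Qb = 239.71 kN


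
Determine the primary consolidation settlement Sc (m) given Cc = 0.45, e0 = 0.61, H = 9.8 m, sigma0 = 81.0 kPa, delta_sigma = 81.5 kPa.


Result: 0.8282 m

Derivation:
Using Sc = Cc * H / (1 + e0) * log10((sigma0 + delta_sigma) / sigma0)
Stress ratio = (81.0 + 81.5) / 81.0 = 2.00617
log10(2.00617) = 0.302368
Cc * H / (1 + e0) = 0.45 * 9.8 / (1 + 0.61) = 2.73913
Sc = 2.73913 * 0.302368
Sc = 0.8282 m


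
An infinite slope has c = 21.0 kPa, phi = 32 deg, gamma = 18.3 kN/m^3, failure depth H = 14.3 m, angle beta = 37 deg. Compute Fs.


Using Fs = c / (gamma*H*sin(beta)*cos(beta)) + tan(phi)/tan(beta)
Cohesion contribution = 21.0 / (18.3*14.3*sin(37)*cos(37))
Cohesion contribution = 0.166963
Friction contribution = tan(32)/tan(37) = 0.82923
Fs = 0.166963 + 0.82923
Fs = 0.996


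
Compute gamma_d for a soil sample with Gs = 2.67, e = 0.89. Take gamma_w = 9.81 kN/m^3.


Result: 13.859 kN/m^3

Derivation:
Using gamma_d = Gs * gamma_w / (1 + e)
gamma_d = 2.67 * 9.81 / (1 + 0.89)
gamma_d = 2.67 * 9.81 / 1.89
gamma_d = 13.859 kN/m^3


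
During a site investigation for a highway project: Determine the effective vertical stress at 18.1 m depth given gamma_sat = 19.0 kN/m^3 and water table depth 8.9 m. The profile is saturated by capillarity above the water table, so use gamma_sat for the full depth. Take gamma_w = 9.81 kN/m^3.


Result: 253.65 kPa

Derivation:
Total stress = gamma_sat * depth
sigma = 19.0 * 18.1 = 343.9 kPa
Pore water pressure u = gamma_w * (depth - d_wt)
u = 9.81 * (18.1 - 8.9) = 90.252 kPa
Effective stress = sigma - u
sigma' = 343.9 - 90.252 = 253.65 kPa


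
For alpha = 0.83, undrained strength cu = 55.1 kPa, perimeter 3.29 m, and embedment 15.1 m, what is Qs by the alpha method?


Result: 2271.97 kN

Derivation:
Using Qs = alpha * cu * perimeter * L
Qs = 0.83 * 55.1 * 3.29 * 15.1
Qs = 2271.97 kN


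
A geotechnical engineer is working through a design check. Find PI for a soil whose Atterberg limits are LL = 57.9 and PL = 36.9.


Using PI = LL - PL
PI = 57.9 - 36.9
PI = 21.0


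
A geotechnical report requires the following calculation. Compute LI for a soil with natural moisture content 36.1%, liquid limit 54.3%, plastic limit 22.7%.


First compute the plasticity index:
PI = LL - PL = 54.3 - 22.7 = 31.6
Then compute the liquidity index:
LI = (w - PL) / PI
LI = (36.1 - 22.7) / 31.6
LI = 0.424


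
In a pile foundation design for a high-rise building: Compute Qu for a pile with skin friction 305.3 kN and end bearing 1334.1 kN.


Using Qu = Qf + Qb
Qu = 305.3 + 1334.1
Qu = 1639.4 kN


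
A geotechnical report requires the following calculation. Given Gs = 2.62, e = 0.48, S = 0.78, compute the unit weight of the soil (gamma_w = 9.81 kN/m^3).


Using gamma = gamma_w * (Gs + S*e) / (1 + e)
Numerator: Gs + S*e = 2.62 + 0.78*0.48 = 2.9944
Denominator: 1 + e = 1 + 0.48 = 1.48
gamma = 9.81 * 2.9944 / 1.48
gamma = 19.848 kN/m^3


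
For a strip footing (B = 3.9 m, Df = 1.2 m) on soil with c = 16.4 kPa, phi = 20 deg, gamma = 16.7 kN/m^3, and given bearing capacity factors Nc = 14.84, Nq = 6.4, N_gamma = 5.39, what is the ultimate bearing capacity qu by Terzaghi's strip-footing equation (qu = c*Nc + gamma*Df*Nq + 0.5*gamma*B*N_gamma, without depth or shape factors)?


Result: 547.16 kPa

Derivation:
Compute qu = c*Nc + gamma*Df*Nq + 0.5*gamma*B*N_gamma
Term 1: 16.4 * 14.84 = 243.376
Term 2: 16.7 * 1.2 * 6.4 = 128.256
Term 3: 0.5 * 16.7 * 3.9 * 5.39 = 175.52535
qu = 243.376 + 128.256 + 175.52535
qu = 547.16 kPa


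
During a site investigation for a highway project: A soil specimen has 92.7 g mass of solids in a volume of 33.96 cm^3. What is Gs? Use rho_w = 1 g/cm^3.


Using Gs = m_s / (V_s * rho_w)
Since rho_w = 1 g/cm^3:
Gs = 92.7 / 33.96
Gs = 2.73


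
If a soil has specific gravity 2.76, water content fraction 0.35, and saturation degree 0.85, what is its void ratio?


Result: 1.1365

Derivation:
Using the relation e = Gs * w / S
e = 2.76 * 0.35 / 0.85
e = 1.1365


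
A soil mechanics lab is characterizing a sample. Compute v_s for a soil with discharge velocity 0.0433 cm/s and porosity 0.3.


Result: 0.14433 cm/s

Derivation:
Using v_s = v_d / n
v_s = 0.0433 / 0.3
v_s = 0.14433 cm/s


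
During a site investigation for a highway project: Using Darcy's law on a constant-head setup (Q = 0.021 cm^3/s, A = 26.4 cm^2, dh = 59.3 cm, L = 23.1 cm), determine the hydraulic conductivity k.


Result: 0.00031 cm/s

Derivation:
Compute hydraulic gradient:
i = dh / L = 59.3 / 23.1 = 2.5671
Then apply Darcy's law:
k = Q / (A * i)
k = 0.021 / (26.4 * 2.5671)
k = 0.021 / 67.7714
k = 0.00031 cm/s


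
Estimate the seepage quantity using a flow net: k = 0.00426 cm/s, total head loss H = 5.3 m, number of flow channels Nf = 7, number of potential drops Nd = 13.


Convert k to m/s for unit consistency with H:
k = 0.00426 cm/s = 0.00426 / 100 m/s = 4.26e-05 m/s
Using q = k * H * Nf / Nd
Nf / Nd = 7 / 13 = 0.5385
q = 4.26e-05 * 5.3 * 0.5385
q = 0.0001216 m^3/s per m


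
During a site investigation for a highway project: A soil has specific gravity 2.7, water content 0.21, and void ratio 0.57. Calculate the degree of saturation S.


Result: 0.9947

Derivation:
Using S = Gs * w / e
S = 2.7 * 0.21 / 0.57
S = 0.9947


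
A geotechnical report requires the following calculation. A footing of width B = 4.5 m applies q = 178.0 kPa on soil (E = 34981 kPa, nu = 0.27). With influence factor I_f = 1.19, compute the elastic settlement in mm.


Using Se = q * B * (1 - nu^2) * I_f / E
1 - nu^2 = 1 - 0.27^2 = 0.9271
Se = 178.0 * 4.5 * 0.9271 * 1.19 / 34981
Se = 0.025262 m
Convert to mm: Se = 0.025262 * 1000 = 25.262 mm


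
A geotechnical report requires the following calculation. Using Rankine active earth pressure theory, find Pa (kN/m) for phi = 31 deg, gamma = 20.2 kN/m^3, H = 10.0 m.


Result: 323.3 kN/m

Derivation:
Compute active earth pressure coefficient:
Ka = tan^2(45 - phi/2) = tan^2(29.5) = 0.320099
Compute active force:
Pa = 0.5 * Ka * gamma * H^2
Pa = 0.5 * 0.320099 * 20.2 * 10.0^2
Pa = 323.3 kN/m


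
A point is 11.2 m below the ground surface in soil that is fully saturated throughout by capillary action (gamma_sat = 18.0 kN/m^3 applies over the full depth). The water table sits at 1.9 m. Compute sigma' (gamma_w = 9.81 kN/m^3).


Result: 110.37 kPa

Derivation:
Total stress = gamma_sat * depth
sigma = 18.0 * 11.2 = 201.6 kPa
Pore water pressure u = gamma_w * (depth - d_wt)
u = 9.81 * (11.2 - 1.9) = 91.233 kPa
Effective stress = sigma - u
sigma' = 201.6 - 91.233 = 110.37 kPa


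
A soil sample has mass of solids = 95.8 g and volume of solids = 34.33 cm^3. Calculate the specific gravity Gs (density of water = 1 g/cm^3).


Using Gs = m_s / (V_s * rho_w)
Since rho_w = 1 g/cm^3:
Gs = 95.8 / 34.33
Gs = 2.791


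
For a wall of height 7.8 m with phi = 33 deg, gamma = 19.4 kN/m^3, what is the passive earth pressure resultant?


Result: 2001.85 kN/m

Derivation:
Compute passive earth pressure coefficient:
Kp = tan^2(45 + phi/2) = tan^2(61.5) = 3.39212
Compute passive force:
Pp = 0.5 * Kp * gamma * H^2
Pp = 0.5 * 3.39212 * 19.4 * 7.8^2
Pp = 2001.85 kN/m


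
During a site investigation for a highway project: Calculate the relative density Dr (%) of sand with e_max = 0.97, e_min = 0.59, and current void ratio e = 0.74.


Using Dr = (e_max - e) / (e_max - e_min) * 100
e_max - e = 0.97 - 0.74 = 0.23
e_max - e_min = 0.97 - 0.59 = 0.38
Dr = 0.23 / 0.38 * 100
Dr = 60.53 %


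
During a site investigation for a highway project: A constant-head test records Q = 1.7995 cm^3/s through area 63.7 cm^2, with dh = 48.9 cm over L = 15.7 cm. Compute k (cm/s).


Result: 0.00907 cm/s

Derivation:
Compute hydraulic gradient:
i = dh / L = 48.9 / 15.7 = 3.11465
Then apply Darcy's law:
k = Q / (A * i)
k = 1.7995 / (63.7 * 3.11465)
k = 1.7995 / 198.403
k = 0.00907 cm/s


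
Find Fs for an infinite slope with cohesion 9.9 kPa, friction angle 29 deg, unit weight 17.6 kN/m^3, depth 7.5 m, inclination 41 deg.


Result: 0.789

Derivation:
Using Fs = c / (gamma*H*sin(beta)*cos(beta)) + tan(phi)/tan(beta)
Cohesion contribution = 9.9 / (17.6*7.5*sin(41)*cos(41))
Cohesion contribution = 0.151474
Friction contribution = tan(29)/tan(41) = 0.63766
Fs = 0.151474 + 0.63766
Fs = 0.789


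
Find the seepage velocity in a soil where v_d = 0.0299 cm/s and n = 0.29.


Result: 0.1031 cm/s

Derivation:
Using v_s = v_d / n
v_s = 0.0299 / 0.29
v_s = 0.1031 cm/s


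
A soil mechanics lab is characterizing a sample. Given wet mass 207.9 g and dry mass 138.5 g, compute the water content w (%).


Using w = (m_wet - m_dry) / m_dry * 100
m_wet - m_dry = 207.9 - 138.5 = 69.4 g
w = 69.4 / 138.5 * 100
w = 50.11 %


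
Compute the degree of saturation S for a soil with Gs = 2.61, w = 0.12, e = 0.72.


Result: 0.435

Derivation:
Using S = Gs * w / e
S = 2.61 * 0.12 / 0.72
S = 0.435


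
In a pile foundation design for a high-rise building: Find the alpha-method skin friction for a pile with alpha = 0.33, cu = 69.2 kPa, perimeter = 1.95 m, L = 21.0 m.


Using Qs = alpha * cu * perimeter * L
Qs = 0.33 * 69.2 * 1.95 * 21.0
Qs = 935.13 kN


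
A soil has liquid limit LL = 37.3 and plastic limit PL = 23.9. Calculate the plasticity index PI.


Result: 13.4

Derivation:
Using PI = LL - PL
PI = 37.3 - 23.9
PI = 13.4


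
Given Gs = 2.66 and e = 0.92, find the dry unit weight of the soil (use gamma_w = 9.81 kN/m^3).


Result: 13.591 kN/m^3

Derivation:
Using gamma_d = Gs * gamma_w / (1 + e)
gamma_d = 2.66 * 9.81 / (1 + 0.92)
gamma_d = 2.66 * 9.81 / 1.92
gamma_d = 13.591 kN/m^3


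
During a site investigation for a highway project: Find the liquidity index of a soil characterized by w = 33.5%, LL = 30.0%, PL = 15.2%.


Result: 1.236

Derivation:
First compute the plasticity index:
PI = LL - PL = 30.0 - 15.2 = 14.8
Then compute the liquidity index:
LI = (w - PL) / PI
LI = (33.5 - 15.2) / 14.8
LI = 1.236


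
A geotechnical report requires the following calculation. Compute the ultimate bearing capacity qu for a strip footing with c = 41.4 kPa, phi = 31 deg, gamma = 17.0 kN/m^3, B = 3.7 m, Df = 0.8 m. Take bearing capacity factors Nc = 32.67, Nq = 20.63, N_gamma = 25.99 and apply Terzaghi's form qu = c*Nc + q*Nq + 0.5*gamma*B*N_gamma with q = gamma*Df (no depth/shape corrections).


Result: 2450.49 kPa

Derivation:
Compute qu = c*Nc + gamma*Df*Nq + 0.5*gamma*B*N_gamma
Term 1: 41.4 * 32.67 = 1352.538
Term 2: 17.0 * 0.8 * 20.63 = 280.568
Term 3: 0.5 * 17.0 * 3.7 * 25.99 = 817.3855
qu = 1352.538 + 280.568 + 817.3855
qu = 2450.49 kPa


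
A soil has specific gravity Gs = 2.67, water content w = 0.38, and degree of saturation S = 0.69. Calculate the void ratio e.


Result: 1.4704

Derivation:
Using the relation e = Gs * w / S
e = 2.67 * 0.38 / 0.69
e = 1.4704


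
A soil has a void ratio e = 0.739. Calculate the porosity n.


Using the relation n = e / (1 + e)
n = 0.739 / (1 + 0.739)
n = 0.739 / 1.739
n = 0.425


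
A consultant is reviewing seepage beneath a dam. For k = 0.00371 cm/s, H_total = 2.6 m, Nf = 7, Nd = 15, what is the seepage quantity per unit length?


Result: 4.501e-05 m^3/s per m

Derivation:
Convert k to m/s for unit consistency with H:
k = 0.00371 cm/s = 0.00371 / 100 m/s = 3.71e-05 m/s
Using q = k * H * Nf / Nd
Nf / Nd = 7 / 15 = 0.4667
q = 3.71e-05 * 2.6 * 0.4667
q = 4.501e-05 m^3/s per m


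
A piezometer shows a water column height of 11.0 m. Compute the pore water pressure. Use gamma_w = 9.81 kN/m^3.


Result: 107.91 kPa

Derivation:
Using u = gamma_w * h_w
u = 9.81 * 11.0
u = 107.91 kPa


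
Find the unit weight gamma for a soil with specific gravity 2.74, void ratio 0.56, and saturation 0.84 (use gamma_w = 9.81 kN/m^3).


Using gamma = gamma_w * (Gs + S*e) / (1 + e)
Numerator: Gs + S*e = 2.74 + 0.84*0.56 = 3.2104
Denominator: 1 + e = 1 + 0.56 = 1.56
gamma = 9.81 * 3.2104 / 1.56
gamma = 20.188 kN/m^3


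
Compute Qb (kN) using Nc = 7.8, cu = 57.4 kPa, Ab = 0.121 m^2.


Result: 54.17 kN

Derivation:
Using Qb = Nc * cu * Ab
Qb = 7.8 * 57.4 * 0.121
Qb = 54.17 kN


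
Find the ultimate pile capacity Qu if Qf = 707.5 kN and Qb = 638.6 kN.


Result: 1346.1 kN

Derivation:
Using Qu = Qf + Qb
Qu = 707.5 + 638.6
Qu = 1346.1 kN


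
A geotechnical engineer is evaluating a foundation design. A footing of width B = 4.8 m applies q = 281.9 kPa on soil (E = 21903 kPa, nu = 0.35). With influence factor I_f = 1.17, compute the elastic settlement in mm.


Result: 63.426 mm

Derivation:
Using Se = q * B * (1 - nu^2) * I_f / E
1 - nu^2 = 1 - 0.35^2 = 0.8775
Se = 281.9 * 4.8 * 0.8775 * 1.17 / 21903
Se = 0.063426 m
Convert to mm: Se = 0.063426 * 1000 = 63.426 mm


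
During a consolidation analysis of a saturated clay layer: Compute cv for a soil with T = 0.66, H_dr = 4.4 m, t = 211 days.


Using cv = T * H_dr^2 / t
H_dr^2 = 4.4^2 = 19.36
cv = 0.66 * 19.36 / 211
cv = 0.06056 m^2/day


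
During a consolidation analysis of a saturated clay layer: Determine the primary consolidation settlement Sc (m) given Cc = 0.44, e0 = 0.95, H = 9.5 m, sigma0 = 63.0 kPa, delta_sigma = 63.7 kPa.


Using Sc = Cc * H / (1 + e0) * log10((sigma0 + delta_sigma) / sigma0)
Stress ratio = (63.0 + 63.7) / 63.0 = 2.01111
log10(2.01111) = 0.303436
Cc * H / (1 + e0) = 0.44 * 9.5 / (1 + 0.95) = 2.14359
Sc = 2.14359 * 0.303436
Sc = 0.6504 m


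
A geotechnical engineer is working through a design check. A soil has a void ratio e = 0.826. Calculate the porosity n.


Result: 0.4524

Derivation:
Using the relation n = e / (1 + e)
n = 0.826 / (1 + 0.826)
n = 0.826 / 1.826
n = 0.4524


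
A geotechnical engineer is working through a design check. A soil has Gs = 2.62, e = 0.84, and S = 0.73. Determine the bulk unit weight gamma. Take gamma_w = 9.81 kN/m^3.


Using gamma = gamma_w * (Gs + S*e) / (1 + e)
Numerator: Gs + S*e = 2.62 + 0.73*0.84 = 3.2332
Denominator: 1 + e = 1 + 0.84 = 1.84
gamma = 9.81 * 3.2332 / 1.84
gamma = 17.238 kN/m^3


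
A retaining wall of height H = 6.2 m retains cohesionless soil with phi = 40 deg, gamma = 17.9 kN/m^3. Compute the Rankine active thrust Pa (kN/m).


Result: 74.81 kN/m

Derivation:
Compute active earth pressure coefficient:
Ka = tan^2(45 - phi/2) = tan^2(25.0) = 0.217443
Compute active force:
Pa = 0.5 * Ka * gamma * H^2
Pa = 0.5 * 0.217443 * 17.9 * 6.2^2
Pa = 74.81 kN/m


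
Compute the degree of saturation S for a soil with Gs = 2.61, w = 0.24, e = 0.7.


Using S = Gs * w / e
S = 2.61 * 0.24 / 0.7
S = 0.8949


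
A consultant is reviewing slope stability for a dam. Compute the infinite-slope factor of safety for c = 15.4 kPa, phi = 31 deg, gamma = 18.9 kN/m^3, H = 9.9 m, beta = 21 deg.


Using Fs = c / (gamma*H*sin(beta)*cos(beta)) + tan(phi)/tan(beta)
Cohesion contribution = 15.4 / (18.9*9.9*sin(21)*cos(21))
Cohesion contribution = 0.246004
Friction contribution = tan(31)/tan(21) = 1.5653
Fs = 0.246004 + 1.5653
Fs = 1.811


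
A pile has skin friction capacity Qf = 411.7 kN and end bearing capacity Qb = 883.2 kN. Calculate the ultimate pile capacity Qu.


Result: 1294.9 kN

Derivation:
Using Qu = Qf + Qb
Qu = 411.7 + 883.2
Qu = 1294.9 kN


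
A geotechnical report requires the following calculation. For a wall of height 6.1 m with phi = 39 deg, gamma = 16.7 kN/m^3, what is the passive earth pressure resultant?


Result: 1365.7 kN/m

Derivation:
Compute passive earth pressure coefficient:
Kp = tan^2(45 + phi/2) = tan^2(64.5) = 4.395495
Compute passive force:
Pp = 0.5 * Kp * gamma * H^2
Pp = 0.5 * 4.395495 * 16.7 * 6.1^2
Pp = 1365.7 kN/m


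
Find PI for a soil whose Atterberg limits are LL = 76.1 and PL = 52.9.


Result: 23.2

Derivation:
Using PI = LL - PL
PI = 76.1 - 52.9
PI = 23.2


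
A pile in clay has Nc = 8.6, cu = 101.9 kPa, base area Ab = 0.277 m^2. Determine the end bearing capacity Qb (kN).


Using Qb = Nc * cu * Ab
Qb = 8.6 * 101.9 * 0.277
Qb = 242.75 kN


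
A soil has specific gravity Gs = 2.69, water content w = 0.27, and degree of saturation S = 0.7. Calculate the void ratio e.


Result: 1.0376

Derivation:
Using the relation e = Gs * w / S
e = 2.69 * 0.27 / 0.7
e = 1.0376


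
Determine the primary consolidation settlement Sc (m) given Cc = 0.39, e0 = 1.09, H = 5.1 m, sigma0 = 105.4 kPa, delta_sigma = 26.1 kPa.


Using Sc = Cc * H / (1 + e0) * log10((sigma0 + delta_sigma) / sigma0)
Stress ratio = (105.4 + 26.1) / 105.4 = 1.24763
log10(1.24763) = 0.0960851
Cc * H / (1 + e0) = 0.39 * 5.1 / (1 + 1.09) = 0.951675
Sc = 0.951675 * 0.0960851
Sc = 0.0914 m


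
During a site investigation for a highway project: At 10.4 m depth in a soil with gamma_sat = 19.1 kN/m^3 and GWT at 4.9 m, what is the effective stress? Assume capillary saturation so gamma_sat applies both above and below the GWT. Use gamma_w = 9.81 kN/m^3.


Total stress = gamma_sat * depth
sigma = 19.1 * 10.4 = 198.64 kPa
Pore water pressure u = gamma_w * (depth - d_wt)
u = 9.81 * (10.4 - 4.9) = 53.955 kPa
Effective stress = sigma - u
sigma' = 198.64 - 53.955 = 144.69 kPa


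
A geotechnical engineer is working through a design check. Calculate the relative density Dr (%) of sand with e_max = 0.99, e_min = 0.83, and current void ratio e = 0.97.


Result: 12.5 %

Derivation:
Using Dr = (e_max - e) / (e_max - e_min) * 100
e_max - e = 0.99 - 0.97 = 0.02
e_max - e_min = 0.99 - 0.83 = 0.16
Dr = 0.02 / 0.16 * 100
Dr = 12.5 %


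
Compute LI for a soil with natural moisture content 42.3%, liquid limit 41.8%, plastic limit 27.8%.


Result: 1.036

Derivation:
First compute the plasticity index:
PI = LL - PL = 41.8 - 27.8 = 14.0
Then compute the liquidity index:
LI = (w - PL) / PI
LI = (42.3 - 27.8) / 14.0
LI = 1.036


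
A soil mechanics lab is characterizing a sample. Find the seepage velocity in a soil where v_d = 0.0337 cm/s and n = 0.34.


Result: 0.09912 cm/s

Derivation:
Using v_s = v_d / n
v_s = 0.0337 / 0.34
v_s = 0.09912 cm/s


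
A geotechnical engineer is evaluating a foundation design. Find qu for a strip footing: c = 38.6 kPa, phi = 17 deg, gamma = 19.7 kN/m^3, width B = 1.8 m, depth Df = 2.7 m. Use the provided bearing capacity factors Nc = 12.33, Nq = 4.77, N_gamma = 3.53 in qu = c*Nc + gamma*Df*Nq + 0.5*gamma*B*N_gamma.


Result: 792.24 kPa

Derivation:
Compute qu = c*Nc + gamma*Df*Nq + 0.5*gamma*B*N_gamma
Term 1: 38.6 * 12.33 = 475.938
Term 2: 19.7 * 2.7 * 4.77 = 253.7163
Term 3: 0.5 * 19.7 * 1.8 * 3.53 = 62.5869
qu = 475.938 + 253.7163 + 62.5869
qu = 792.24 kPa


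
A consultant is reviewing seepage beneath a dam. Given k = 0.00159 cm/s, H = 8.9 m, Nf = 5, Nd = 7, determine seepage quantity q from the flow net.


Convert k to m/s for unit consistency with H:
k = 0.00159 cm/s = 0.00159 / 100 m/s = 1.59e-05 m/s
Using q = k * H * Nf / Nd
Nf / Nd = 5 / 7 = 0.7143
q = 1.59e-05 * 8.9 * 0.7143
q = 0.0001011 m^3/s per m


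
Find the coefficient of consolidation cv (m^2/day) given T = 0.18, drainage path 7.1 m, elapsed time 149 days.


Using cv = T * H_dr^2 / t
H_dr^2 = 7.1^2 = 50.41
cv = 0.18 * 50.41 / 149
cv = 0.0609 m^2/day


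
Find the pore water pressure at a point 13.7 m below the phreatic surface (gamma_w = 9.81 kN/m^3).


Result: 134.4 kPa

Derivation:
Using u = gamma_w * h_w
u = 9.81 * 13.7
u = 134.4 kPa


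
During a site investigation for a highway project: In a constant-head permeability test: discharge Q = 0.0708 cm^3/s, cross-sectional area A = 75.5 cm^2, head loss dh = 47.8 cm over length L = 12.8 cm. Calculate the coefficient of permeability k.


Result: 0.000251 cm/s

Derivation:
Compute hydraulic gradient:
i = dh / L = 47.8 / 12.8 = 3.73437
Then apply Darcy's law:
k = Q / (A * i)
k = 0.0708 / (75.5 * 3.73437)
k = 0.0708 / 281.945
k = 0.000251 cm/s


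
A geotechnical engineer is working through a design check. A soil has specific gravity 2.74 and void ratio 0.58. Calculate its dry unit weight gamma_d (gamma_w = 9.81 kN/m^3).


Result: 17.012 kN/m^3

Derivation:
Using gamma_d = Gs * gamma_w / (1 + e)
gamma_d = 2.74 * 9.81 / (1 + 0.58)
gamma_d = 2.74 * 9.81 / 1.58
gamma_d = 17.012 kN/m^3


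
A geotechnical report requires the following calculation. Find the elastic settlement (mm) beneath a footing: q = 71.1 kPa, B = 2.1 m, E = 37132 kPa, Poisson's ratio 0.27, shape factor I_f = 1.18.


Using Se = q * B * (1 - nu^2) * I_f / E
1 - nu^2 = 1 - 0.27^2 = 0.9271
Se = 71.1 * 2.1 * 0.9271 * 1.18 / 37132
Se = 0.004399 m
Convert to mm: Se = 0.004399 * 1000 = 4.399 mm


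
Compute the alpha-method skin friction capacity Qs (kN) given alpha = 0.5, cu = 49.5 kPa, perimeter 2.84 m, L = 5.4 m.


Using Qs = alpha * cu * perimeter * L
Qs = 0.5 * 49.5 * 2.84 * 5.4
Qs = 379.57 kN


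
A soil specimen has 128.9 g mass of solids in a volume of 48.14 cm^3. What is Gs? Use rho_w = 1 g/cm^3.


Using Gs = m_s / (V_s * rho_w)
Since rho_w = 1 g/cm^3:
Gs = 128.9 / 48.14
Gs = 2.678


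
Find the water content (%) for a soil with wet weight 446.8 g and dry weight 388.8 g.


Result: 14.92 %

Derivation:
Using w = (m_wet - m_dry) / m_dry * 100
m_wet - m_dry = 446.8 - 388.8 = 58.0 g
w = 58.0 / 388.8 * 100
w = 14.92 %


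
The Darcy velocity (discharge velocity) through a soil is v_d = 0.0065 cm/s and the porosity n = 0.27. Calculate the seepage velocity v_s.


Using v_s = v_d / n
v_s = 0.0065 / 0.27
v_s = 0.02407 cm/s


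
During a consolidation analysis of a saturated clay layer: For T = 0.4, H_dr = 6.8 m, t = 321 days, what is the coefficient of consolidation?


Using cv = T * H_dr^2 / t
H_dr^2 = 6.8^2 = 46.24
cv = 0.4 * 46.24 / 321
cv = 0.05762 m^2/day


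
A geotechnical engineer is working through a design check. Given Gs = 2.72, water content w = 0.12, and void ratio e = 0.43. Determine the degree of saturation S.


Using S = Gs * w / e
S = 2.72 * 0.12 / 0.43
S = 0.7591


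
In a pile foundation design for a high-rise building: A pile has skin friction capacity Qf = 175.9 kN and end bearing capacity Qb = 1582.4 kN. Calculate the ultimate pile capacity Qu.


Using Qu = Qf + Qb
Qu = 175.9 + 1582.4
Qu = 1758.3 kN


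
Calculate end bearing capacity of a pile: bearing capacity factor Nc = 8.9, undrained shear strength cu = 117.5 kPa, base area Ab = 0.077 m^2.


Using Qb = Nc * cu * Ab
Qb = 8.9 * 117.5 * 0.077
Qb = 80.52 kN


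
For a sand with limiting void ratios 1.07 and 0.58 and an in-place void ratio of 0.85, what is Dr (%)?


Result: 44.9 %

Derivation:
Using Dr = (e_max - e) / (e_max - e_min) * 100
e_max - e = 1.07 - 0.85 = 0.22
e_max - e_min = 1.07 - 0.58 = 0.49
Dr = 0.22 / 0.49 * 100
Dr = 44.9 %


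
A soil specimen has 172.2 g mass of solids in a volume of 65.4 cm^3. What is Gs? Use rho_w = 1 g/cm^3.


Using Gs = m_s / (V_s * rho_w)
Since rho_w = 1 g/cm^3:
Gs = 172.2 / 65.4
Gs = 2.633


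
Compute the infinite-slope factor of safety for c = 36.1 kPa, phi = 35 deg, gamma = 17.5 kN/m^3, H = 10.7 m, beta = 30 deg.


Using Fs = c / (gamma*H*sin(beta)*cos(beta)) + tan(phi)/tan(beta)
Cohesion contribution = 36.1 / (17.5*10.7*sin(30)*cos(30))
Cohesion contribution = 0.44523
Friction contribution = tan(35)/tan(30) = 1.2128
Fs = 0.44523 + 1.2128
Fs = 1.658


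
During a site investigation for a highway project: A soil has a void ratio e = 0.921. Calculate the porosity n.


Result: 0.4794

Derivation:
Using the relation n = e / (1 + e)
n = 0.921 / (1 + 0.921)
n = 0.921 / 1.921
n = 0.4794


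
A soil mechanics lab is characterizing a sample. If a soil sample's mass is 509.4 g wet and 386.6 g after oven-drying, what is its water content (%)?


Using w = (m_wet - m_dry) / m_dry * 100
m_wet - m_dry = 509.4 - 386.6 = 122.8 g
w = 122.8 / 386.6 * 100
w = 31.76 %


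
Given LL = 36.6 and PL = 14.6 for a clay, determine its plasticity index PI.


Using PI = LL - PL
PI = 36.6 - 14.6
PI = 22.0


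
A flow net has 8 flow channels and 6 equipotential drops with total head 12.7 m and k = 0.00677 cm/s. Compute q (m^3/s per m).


Result: 0.001146 m^3/s per m

Derivation:
Convert k to m/s for unit consistency with H:
k = 0.00677 cm/s = 0.00677 / 100 m/s = 6.77e-05 m/s
Using q = k * H * Nf / Nd
Nf / Nd = 8 / 6 = 1.3333
q = 6.77e-05 * 12.7 * 1.3333
q = 0.001146 m^3/s per m


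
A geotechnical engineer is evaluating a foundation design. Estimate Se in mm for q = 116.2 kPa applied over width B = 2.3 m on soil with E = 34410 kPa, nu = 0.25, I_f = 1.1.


Result: 8.01 mm

Derivation:
Using Se = q * B * (1 - nu^2) * I_f / E
1 - nu^2 = 1 - 0.25^2 = 0.9375
Se = 116.2 * 2.3 * 0.9375 * 1.1 / 34410
Se = 0.008010 m
Convert to mm: Se = 0.008010 * 1000 = 8.01 mm


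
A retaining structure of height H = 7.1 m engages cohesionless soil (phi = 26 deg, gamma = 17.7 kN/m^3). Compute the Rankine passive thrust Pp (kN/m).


Result: 1142.57 kN/m

Derivation:
Compute passive earth pressure coefficient:
Kp = tan^2(45 + phi/2) = tan^2(58.0) = 2.561071
Compute passive force:
Pp = 0.5 * Kp * gamma * H^2
Pp = 0.5 * 2.561071 * 17.7 * 7.1^2
Pp = 1142.57 kN/m


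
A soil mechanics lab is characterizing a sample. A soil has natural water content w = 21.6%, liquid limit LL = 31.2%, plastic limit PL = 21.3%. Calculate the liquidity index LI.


First compute the plasticity index:
PI = LL - PL = 31.2 - 21.3 = 9.9
Then compute the liquidity index:
LI = (w - PL) / PI
LI = (21.6 - 21.3) / 9.9
LI = 0.03


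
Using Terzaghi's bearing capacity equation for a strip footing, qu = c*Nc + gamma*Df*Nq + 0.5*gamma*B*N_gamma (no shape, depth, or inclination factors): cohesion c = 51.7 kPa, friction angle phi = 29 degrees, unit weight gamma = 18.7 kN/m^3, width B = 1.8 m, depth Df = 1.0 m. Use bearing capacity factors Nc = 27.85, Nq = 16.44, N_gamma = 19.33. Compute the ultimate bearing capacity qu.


Compute qu = c*Nc + gamma*Df*Nq + 0.5*gamma*B*N_gamma
Term 1: 51.7 * 27.85 = 1439.845
Term 2: 18.7 * 1.0 * 16.44 = 307.428
Term 3: 0.5 * 18.7 * 1.8 * 19.33 = 325.3239
qu = 1439.845 + 307.428 + 325.3239
qu = 2072.6 kPa


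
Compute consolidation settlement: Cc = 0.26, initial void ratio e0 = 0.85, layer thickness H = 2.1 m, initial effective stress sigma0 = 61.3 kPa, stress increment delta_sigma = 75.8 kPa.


Using Sc = Cc * H / (1 + e0) * log10((sigma0 + delta_sigma) / sigma0)
Stress ratio = (61.3 + 75.8) / 61.3 = 2.23654
log10(2.23654) = 0.349577
Cc * H / (1 + e0) = 0.26 * 2.1 / (1 + 0.85) = 0.295135
Sc = 0.295135 * 0.349577
Sc = 0.1032 m


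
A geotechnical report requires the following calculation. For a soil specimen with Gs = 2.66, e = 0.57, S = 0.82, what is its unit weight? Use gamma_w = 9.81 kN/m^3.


Using gamma = gamma_w * (Gs + S*e) / (1 + e)
Numerator: Gs + S*e = 2.66 + 0.82*0.57 = 3.1274
Denominator: 1 + e = 1 + 0.57 = 1.57
gamma = 9.81 * 3.1274 / 1.57
gamma = 19.541 kN/m^3


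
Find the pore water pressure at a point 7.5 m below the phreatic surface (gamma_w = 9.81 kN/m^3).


Using u = gamma_w * h_w
u = 9.81 * 7.5
u = 73.58 kPa


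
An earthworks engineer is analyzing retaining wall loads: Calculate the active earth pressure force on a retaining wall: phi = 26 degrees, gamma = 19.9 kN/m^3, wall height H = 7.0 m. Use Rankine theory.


Compute active earth pressure coefficient:
Ka = tan^2(45 - phi/2) = tan^2(32.0) = 0.390462
Compute active force:
Pa = 0.5 * Ka * gamma * H^2
Pa = 0.5 * 0.390462 * 19.9 * 7.0^2
Pa = 190.37 kN/m


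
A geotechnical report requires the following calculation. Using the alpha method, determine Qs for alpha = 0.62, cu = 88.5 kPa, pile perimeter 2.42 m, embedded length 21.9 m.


Using Qs = alpha * cu * perimeter * L
Qs = 0.62 * 88.5 * 2.42 * 21.9
Qs = 2908.0 kN


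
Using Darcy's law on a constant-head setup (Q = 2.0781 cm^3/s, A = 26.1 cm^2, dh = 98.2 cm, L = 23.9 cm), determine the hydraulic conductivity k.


Result: 0.019378 cm/s

Derivation:
Compute hydraulic gradient:
i = dh / L = 98.2 / 23.9 = 4.10879
Then apply Darcy's law:
k = Q / (A * i)
k = 2.0781 / (26.1 * 4.10879)
k = 2.0781 / 107.239
k = 0.019378 cm/s


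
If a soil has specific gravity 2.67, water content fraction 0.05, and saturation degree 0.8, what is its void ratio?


Result: 0.1669

Derivation:
Using the relation e = Gs * w / S
e = 2.67 * 0.05 / 0.8
e = 0.1669


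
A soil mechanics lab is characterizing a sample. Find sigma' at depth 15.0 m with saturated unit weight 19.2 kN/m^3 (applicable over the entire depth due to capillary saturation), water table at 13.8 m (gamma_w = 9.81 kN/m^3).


Total stress = gamma_sat * depth
sigma = 19.2 * 15.0 = 288.0 kPa
Pore water pressure u = gamma_w * (depth - d_wt)
u = 9.81 * (15.0 - 13.8) = 11.772 kPa
Effective stress = sigma - u
sigma' = 288.0 - 11.772 = 276.23 kPa


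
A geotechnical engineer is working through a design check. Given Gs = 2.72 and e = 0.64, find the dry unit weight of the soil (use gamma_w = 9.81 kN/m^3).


Using gamma_d = Gs * gamma_w / (1 + e)
gamma_d = 2.72 * 9.81 / (1 + 0.64)
gamma_d = 2.72 * 9.81 / 1.64
gamma_d = 16.27 kN/m^3


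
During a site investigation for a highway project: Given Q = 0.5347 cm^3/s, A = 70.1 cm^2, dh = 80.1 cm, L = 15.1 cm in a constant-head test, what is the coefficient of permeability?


Compute hydraulic gradient:
i = dh / L = 80.1 / 15.1 = 5.30464
Then apply Darcy's law:
k = Q / (A * i)
k = 0.5347 / (70.1 * 5.30464)
k = 0.5347 / 371.855
k = 0.001438 cm/s


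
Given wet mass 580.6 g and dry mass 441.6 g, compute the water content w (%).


Using w = (m_wet - m_dry) / m_dry * 100
m_wet - m_dry = 580.6 - 441.6 = 139.0 g
w = 139.0 / 441.6 * 100
w = 31.48 %


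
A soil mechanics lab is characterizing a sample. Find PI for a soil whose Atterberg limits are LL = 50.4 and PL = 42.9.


Result: 7.5

Derivation:
Using PI = LL - PL
PI = 50.4 - 42.9
PI = 7.5


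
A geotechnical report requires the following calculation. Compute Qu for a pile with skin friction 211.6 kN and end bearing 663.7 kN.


Using Qu = Qf + Qb
Qu = 211.6 + 663.7
Qu = 875.3 kN


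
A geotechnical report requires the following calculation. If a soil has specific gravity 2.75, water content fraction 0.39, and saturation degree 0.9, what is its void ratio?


Using the relation e = Gs * w / S
e = 2.75 * 0.39 / 0.9
e = 1.1917


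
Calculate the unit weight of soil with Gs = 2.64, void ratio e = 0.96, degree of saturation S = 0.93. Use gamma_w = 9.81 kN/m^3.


Using gamma = gamma_w * (Gs + S*e) / (1 + e)
Numerator: Gs + S*e = 2.64 + 0.93*0.96 = 3.5328
Denominator: 1 + e = 1 + 0.96 = 1.96
gamma = 9.81 * 3.5328 / 1.96
gamma = 17.682 kN/m^3


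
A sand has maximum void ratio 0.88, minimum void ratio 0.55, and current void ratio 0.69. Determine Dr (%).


Result: 57.58 %

Derivation:
Using Dr = (e_max - e) / (e_max - e_min) * 100
e_max - e = 0.88 - 0.69 = 0.19
e_max - e_min = 0.88 - 0.55 = 0.33
Dr = 0.19 / 0.33 * 100
Dr = 57.58 %


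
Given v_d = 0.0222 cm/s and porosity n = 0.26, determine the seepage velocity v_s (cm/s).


Using v_s = v_d / n
v_s = 0.0222 / 0.26
v_s = 0.08538 cm/s


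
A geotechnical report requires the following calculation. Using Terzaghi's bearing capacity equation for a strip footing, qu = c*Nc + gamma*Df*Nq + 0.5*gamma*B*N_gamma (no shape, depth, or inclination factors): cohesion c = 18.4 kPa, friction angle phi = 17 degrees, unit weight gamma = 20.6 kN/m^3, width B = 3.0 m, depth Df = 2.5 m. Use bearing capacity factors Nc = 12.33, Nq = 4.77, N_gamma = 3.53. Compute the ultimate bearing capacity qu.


Result: 581.6 kPa

Derivation:
Compute qu = c*Nc + gamma*Df*Nq + 0.5*gamma*B*N_gamma
Term 1: 18.4 * 12.33 = 226.872
Term 2: 20.6 * 2.5 * 4.77 = 245.655
Term 3: 0.5 * 20.6 * 3.0 * 3.53 = 109.077
qu = 226.872 + 245.655 + 109.077
qu = 581.6 kPa


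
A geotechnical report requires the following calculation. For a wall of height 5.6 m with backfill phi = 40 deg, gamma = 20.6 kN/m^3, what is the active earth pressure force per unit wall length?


Compute active earth pressure coefficient:
Ka = tan^2(45 - phi/2) = tan^2(25.0) = 0.217443
Compute active force:
Pa = 0.5 * Ka * gamma * H^2
Pa = 0.5 * 0.217443 * 20.6 * 5.6^2
Pa = 70.24 kN/m


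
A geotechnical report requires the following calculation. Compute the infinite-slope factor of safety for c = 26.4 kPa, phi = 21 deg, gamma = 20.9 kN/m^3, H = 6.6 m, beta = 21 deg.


Using Fs = c / (gamma*H*sin(beta)*cos(beta)) + tan(phi)/tan(beta)
Cohesion contribution = 26.4 / (20.9*6.6*sin(21)*cos(21))
Cohesion contribution = 0.572048
Friction contribution = tan(21)/tan(21) = 1
Fs = 0.572048 + 1
Fs = 1.572


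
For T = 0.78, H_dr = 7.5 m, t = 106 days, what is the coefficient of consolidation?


Result: 0.41392 m^2/day

Derivation:
Using cv = T * H_dr^2 / t
H_dr^2 = 7.5^2 = 56.25
cv = 0.78 * 56.25 / 106
cv = 0.41392 m^2/day


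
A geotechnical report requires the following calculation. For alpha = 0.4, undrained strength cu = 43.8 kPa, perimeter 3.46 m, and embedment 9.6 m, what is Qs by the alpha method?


Result: 581.94 kN

Derivation:
Using Qs = alpha * cu * perimeter * L
Qs = 0.4 * 43.8 * 3.46 * 9.6
Qs = 581.94 kN


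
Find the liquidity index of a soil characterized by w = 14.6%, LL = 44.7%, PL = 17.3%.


First compute the plasticity index:
PI = LL - PL = 44.7 - 17.3 = 27.4
Then compute the liquidity index:
LI = (w - PL) / PI
LI = (14.6 - 17.3) / 27.4
LI = -0.099


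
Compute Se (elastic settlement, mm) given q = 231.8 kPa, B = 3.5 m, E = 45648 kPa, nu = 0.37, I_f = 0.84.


Result: 12.885 mm

Derivation:
Using Se = q * B * (1 - nu^2) * I_f / E
1 - nu^2 = 1 - 0.37^2 = 0.8631
Se = 231.8 * 3.5 * 0.8631 * 0.84 / 45648
Se = 0.012885 m
Convert to mm: Se = 0.012885 * 1000 = 12.885 mm


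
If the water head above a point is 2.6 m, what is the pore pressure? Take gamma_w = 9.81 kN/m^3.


Using u = gamma_w * h_w
u = 9.81 * 2.6
u = 25.51 kPa


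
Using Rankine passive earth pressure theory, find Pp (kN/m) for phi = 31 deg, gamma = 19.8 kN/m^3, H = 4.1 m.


Compute passive earth pressure coefficient:
Kp = tan^2(45 + phi/2) = tan^2(60.5) = 3.124035
Compute passive force:
Pp = 0.5 * Kp * gamma * H^2
Pp = 0.5 * 3.124035 * 19.8 * 4.1^2
Pp = 519.9 kN/m


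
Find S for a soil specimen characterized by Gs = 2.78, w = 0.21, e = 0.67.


Result: 0.8713

Derivation:
Using S = Gs * w / e
S = 2.78 * 0.21 / 0.67
S = 0.8713


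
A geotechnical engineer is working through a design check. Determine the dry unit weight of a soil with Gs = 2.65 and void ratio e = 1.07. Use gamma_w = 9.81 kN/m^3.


Using gamma_d = Gs * gamma_w / (1 + e)
gamma_d = 2.65 * 9.81 / (1 + 1.07)
gamma_d = 2.65 * 9.81 / 2.07
gamma_d = 12.559 kN/m^3


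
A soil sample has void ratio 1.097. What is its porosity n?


Using the relation n = e / (1 + e)
n = 1.097 / (1 + 1.097)
n = 1.097 / 2.097
n = 0.5231


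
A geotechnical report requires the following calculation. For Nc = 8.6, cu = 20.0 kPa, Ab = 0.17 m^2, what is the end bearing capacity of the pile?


Result: 29.24 kN

Derivation:
Using Qb = Nc * cu * Ab
Qb = 8.6 * 20.0 * 0.17
Qb = 29.24 kN


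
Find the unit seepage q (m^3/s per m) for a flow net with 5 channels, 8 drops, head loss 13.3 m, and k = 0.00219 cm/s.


Convert k to m/s for unit consistency with H:
k = 0.00219 cm/s = 0.00219 / 100 m/s = 2.19e-05 m/s
Using q = k * H * Nf / Nd
Nf / Nd = 5 / 8 = 0.625
q = 2.19e-05 * 13.3 * 0.625
q = 0.000182 m^3/s per m


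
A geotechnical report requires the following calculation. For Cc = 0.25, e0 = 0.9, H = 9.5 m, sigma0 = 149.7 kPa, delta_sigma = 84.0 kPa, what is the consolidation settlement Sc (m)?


Using Sc = Cc * H / (1 + e0) * log10((sigma0 + delta_sigma) / sigma0)
Stress ratio = (149.7 + 84.0) / 149.7 = 1.56112
log10(1.56112) = 0.193437
Cc * H / (1 + e0) = 0.25 * 9.5 / (1 + 0.9) = 1.25
Sc = 1.25 * 0.193437
Sc = 0.2418 m


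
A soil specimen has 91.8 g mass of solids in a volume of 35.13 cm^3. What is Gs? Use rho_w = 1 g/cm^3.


Using Gs = m_s / (V_s * rho_w)
Since rho_w = 1 g/cm^3:
Gs = 91.8 / 35.13
Gs = 2.613


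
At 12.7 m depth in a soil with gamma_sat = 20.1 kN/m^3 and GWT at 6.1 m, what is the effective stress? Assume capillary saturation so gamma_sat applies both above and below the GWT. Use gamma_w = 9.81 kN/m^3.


Total stress = gamma_sat * depth
sigma = 20.1 * 12.7 = 255.27 kPa
Pore water pressure u = gamma_w * (depth - d_wt)
u = 9.81 * (12.7 - 6.1) = 64.746 kPa
Effective stress = sigma - u
sigma' = 255.27 - 64.746 = 190.52 kPa


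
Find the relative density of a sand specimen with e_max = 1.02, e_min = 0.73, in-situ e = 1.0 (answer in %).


Using Dr = (e_max - e) / (e_max - e_min) * 100
e_max - e = 1.02 - 1.0 = 0.02
e_max - e_min = 1.02 - 0.73 = 0.29
Dr = 0.02 / 0.29 * 100
Dr = 6.9 %


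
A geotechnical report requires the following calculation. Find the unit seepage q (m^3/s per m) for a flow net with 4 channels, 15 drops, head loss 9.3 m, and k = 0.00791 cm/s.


Convert k to m/s for unit consistency with H:
k = 0.00791 cm/s = 0.00791 / 100 m/s = 7.91e-05 m/s
Using q = k * H * Nf / Nd
Nf / Nd = 4 / 15 = 0.2667
q = 7.91e-05 * 9.3 * 0.2667
q = 0.0001962 m^3/s per m


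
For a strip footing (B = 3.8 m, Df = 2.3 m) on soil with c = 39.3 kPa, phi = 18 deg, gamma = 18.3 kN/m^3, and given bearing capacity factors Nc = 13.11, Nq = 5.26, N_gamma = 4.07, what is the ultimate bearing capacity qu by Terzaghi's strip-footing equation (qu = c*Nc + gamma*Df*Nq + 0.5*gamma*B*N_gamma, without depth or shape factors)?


Result: 878.13 kPa

Derivation:
Compute qu = c*Nc + gamma*Df*Nq + 0.5*gamma*B*N_gamma
Term 1: 39.3 * 13.11 = 515.223
Term 2: 18.3 * 2.3 * 5.26 = 221.3934
Term 3: 0.5 * 18.3 * 3.8 * 4.07 = 141.5139
qu = 515.223 + 221.3934 + 141.5139
qu = 878.13 kPa


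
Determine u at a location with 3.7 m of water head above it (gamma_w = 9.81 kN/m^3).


Using u = gamma_w * h_w
u = 9.81 * 3.7
u = 36.3 kPa


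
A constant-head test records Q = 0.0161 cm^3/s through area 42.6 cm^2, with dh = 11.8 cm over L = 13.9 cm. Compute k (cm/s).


Result: 0.000445 cm/s

Derivation:
Compute hydraulic gradient:
i = dh / L = 11.8 / 13.9 = 0.848921
Then apply Darcy's law:
k = Q / (A * i)
k = 0.0161 / (42.6 * 0.848921)
k = 0.0161 / 36.164
k = 0.000445 cm/s


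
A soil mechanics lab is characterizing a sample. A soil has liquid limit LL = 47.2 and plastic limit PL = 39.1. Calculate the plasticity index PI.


Using PI = LL - PL
PI = 47.2 - 39.1
PI = 8.1


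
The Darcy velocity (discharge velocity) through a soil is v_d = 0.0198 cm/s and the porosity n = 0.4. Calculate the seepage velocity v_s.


Using v_s = v_d / n
v_s = 0.0198 / 0.4
v_s = 0.0495 cm/s


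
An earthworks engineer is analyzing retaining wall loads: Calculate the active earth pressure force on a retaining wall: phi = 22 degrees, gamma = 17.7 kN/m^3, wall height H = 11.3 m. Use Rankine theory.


Result: 514.13 kN/m

Derivation:
Compute active earth pressure coefficient:
Ka = tan^2(45 - phi/2) = tan^2(34.0) = 0.454962
Compute active force:
Pa = 0.5 * Ka * gamma * H^2
Pa = 0.5 * 0.454962 * 17.7 * 11.3^2
Pa = 514.13 kN/m


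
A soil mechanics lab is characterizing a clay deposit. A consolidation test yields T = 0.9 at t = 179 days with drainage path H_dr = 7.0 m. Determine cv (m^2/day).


Using cv = T * H_dr^2 / t
H_dr^2 = 7.0^2 = 49.0
cv = 0.9 * 49.0 / 179
cv = 0.24637 m^2/day


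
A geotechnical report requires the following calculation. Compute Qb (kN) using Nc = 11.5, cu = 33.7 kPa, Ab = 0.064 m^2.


Using Qb = Nc * cu * Ab
Qb = 11.5 * 33.7 * 0.064
Qb = 24.8 kN
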